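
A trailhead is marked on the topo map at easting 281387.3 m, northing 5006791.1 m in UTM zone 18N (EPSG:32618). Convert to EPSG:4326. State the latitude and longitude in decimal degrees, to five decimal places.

Zone 18N: λ₀ = -75°, k₀ = 0.9996, false easting 500000 m.
Meridian distance M = (N − FN)/k₀ = 5008794.6 m.
Inverse transverse Mercator on WGS84 gives φ = 45.18070037°, λ = -77.78249981°.

lat 45.18070°, lon -77.78250°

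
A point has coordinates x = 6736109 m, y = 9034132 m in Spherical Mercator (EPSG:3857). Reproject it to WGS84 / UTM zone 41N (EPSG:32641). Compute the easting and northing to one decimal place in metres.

Web Mercator inverse (R = 6378137 m) → φ = 62.72910134°, λ = 60.51149670°.
UTM 41N forward: E = 372807.5496 m, N = 6957862.748 m.

E 372807.5 m, N 6957862.7 m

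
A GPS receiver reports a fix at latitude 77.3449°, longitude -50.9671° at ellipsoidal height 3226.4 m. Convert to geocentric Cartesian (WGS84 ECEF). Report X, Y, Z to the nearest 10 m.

X 883260 m, Y -1089450 m, Z 6204470 m

WGS84: a = 6378137 m, e² = 0.006694380; N(φ) = a/√(1−e²sin²φ) = 6398558.825 m.
X = (N+h)·cosφ·cosλ = 883256.200 m; Y = (N+h)·cosφ·sinλ = -1089450.869 m; Z = (N(1−e²)+h)·sinφ = 6204469.844 m.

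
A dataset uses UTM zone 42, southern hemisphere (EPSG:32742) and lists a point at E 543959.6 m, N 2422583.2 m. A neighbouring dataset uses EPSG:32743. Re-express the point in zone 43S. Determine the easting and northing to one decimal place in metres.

E 296637.1 m, N 2414820.1 m

UTM 42S → geographic: φ = -68.30649963°, λ = 70.06570065°.
UTM 43S (λ₀ = 75°) forward: E = 296637.116 m, N = 2414820.092 m.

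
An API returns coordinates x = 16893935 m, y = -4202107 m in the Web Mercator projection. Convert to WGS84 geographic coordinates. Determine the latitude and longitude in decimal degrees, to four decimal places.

lat -35.2808°, lon 151.7608°

R = 6378137 m. λ = x/R = 151.76080019°.
φ = 2·arctan(exp(y/R)) − 90° = 2·arctan(0.51746) − 90° = -35.28080351°.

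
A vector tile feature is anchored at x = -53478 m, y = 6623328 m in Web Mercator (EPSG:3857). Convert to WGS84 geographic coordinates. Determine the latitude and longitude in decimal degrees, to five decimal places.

R = 6378137 m. λ = x/R = -0.48040105°.
φ = 2·arctan(exp(y/R)) − 90° = 2·arctan(2.82481) − 90° = 51.01149892°.

lat 51.01150°, lon -0.48040°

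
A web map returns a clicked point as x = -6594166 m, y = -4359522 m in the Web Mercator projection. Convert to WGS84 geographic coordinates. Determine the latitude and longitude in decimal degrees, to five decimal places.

R = 6378137 m. λ = x/R = -59.23640104°.
φ = 2·arctan(exp(y/R)) − 90° = 2·arctan(0.50484) − 90° = -36.42689806°.

lat -36.42690°, lon -59.23640°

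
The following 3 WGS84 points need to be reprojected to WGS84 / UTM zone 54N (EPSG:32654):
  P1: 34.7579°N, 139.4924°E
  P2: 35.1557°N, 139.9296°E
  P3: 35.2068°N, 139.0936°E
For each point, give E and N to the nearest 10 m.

UTM zone 54N: λ₀ = 141°, k₀ = 0.9996.
P1 (34.7579°, 139.4924°) → (362019.421, 3847230.700) m.
P2 (35.1557°, 139.9296°) → (402507.683, 3890834.228) m.
P3 (35.2068°, 139.0936°) → (326465.827, 3897641.591) m.

P1: E 362020 m, N 3847230 m; P2: E 402510 m, N 3890830 m; P3: E 326470 m, N 3897640 m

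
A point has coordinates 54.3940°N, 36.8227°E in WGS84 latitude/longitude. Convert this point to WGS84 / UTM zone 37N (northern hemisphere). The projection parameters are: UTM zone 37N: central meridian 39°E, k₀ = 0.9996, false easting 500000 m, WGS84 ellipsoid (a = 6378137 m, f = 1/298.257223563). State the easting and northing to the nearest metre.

Zone 37 central meridian λ₀ = 6×37 − 183 = 39°; Δλ = -2.1773°.
Transverse Mercator on WGS84 with k₀ = 0.9996 gives E = 358641.010 m, N = 6029543.917 m.

E 358641 m, N 6029544 m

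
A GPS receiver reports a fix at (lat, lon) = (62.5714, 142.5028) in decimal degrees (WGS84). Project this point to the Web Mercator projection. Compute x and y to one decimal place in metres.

x 15863339.1 m, y 8995920.2 m

Web Mercator is spherical with R = a = 6378137 m.
x = R·λ = 6378137 × 2.487143053 = 15863339.133 m.
y = R·ln tan(π/4 + φ/2) = 6378137 × 1.410430702 = 8995920.247 m.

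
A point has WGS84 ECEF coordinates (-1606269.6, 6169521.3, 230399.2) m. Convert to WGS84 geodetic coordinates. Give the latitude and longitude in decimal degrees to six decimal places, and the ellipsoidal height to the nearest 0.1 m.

lat 2.083700°, lon 104.593300°, h 1246.7 m

λ = atan2(Y, X) = 104.59330039°; p = √(X²+Y²) = 6375193.7 m.
Bowring's method on WGS84 (a = 6378137 m, b = 6356752.314 m) gives φ = 2.08370016°, h = 1246.715 m.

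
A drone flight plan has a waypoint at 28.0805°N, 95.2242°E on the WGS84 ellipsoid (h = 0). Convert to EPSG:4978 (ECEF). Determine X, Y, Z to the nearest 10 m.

X -512770 m, Y 5608130 m, Z 2984380 m

WGS84: a = 6378137 m, e² = 0.006694380; N(φ) = a/√(1−e²sin²φ) = 6382872.518 m.
X = (N+h)·cosφ·cosλ = -512768.501 m; Y = (N+h)·cosφ·sinλ = 5608133.009 m; Z = (N(1−e²)+h)·sinφ = 2984379.124 m.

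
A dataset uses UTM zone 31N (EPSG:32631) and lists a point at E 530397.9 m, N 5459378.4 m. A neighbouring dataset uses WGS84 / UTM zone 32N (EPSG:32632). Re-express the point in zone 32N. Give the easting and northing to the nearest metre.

UTM 31N → geographic: φ = 49.28640043°, λ = 3.41800064°.
UTM 32N (λ₀ = 9°) forward: E = 94160.463 m, N = 5474301.153 m.

E 94160 m, N 5474301 m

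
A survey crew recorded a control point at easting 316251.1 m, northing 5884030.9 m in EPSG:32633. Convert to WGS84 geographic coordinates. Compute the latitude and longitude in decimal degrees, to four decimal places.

lat 53.0741°, lon 12.2570°

Zone 33N: λ₀ = 15°, k₀ = 0.9996, false easting 500000 m.
Meridian distance M = (N − FN)/k₀ = 5886385.5 m.
Inverse transverse Mercator on WGS84 gives φ = 53.07409984°, λ = 12.25700064°.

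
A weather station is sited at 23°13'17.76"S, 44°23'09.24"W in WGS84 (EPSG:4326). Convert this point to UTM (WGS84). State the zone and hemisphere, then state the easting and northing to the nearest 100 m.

Zone 23S: E 562800 m, N 7431800 m

Longitude -44.3859° lies in the 6° band [-48°, -42°), giving zone 23; latitude is south of the equator, so 23S.
Zone 23 central meridian λ₀ = 6×23 − 183 = -45°; Δλ = +0.6141°.
Transverse Mercator on WGS84 with k₀ = 0.9996 gives E = 562831.538 m, N = 7431816.070 m.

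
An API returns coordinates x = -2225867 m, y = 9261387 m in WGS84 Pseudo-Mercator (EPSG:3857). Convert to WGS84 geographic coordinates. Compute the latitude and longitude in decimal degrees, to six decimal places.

R = 6378137 m. λ = x/R = -19.99530347°.
φ = 2·arctan(exp(y/R)) − 90° = 2·arctan(4.27187) − 90° = 63.64980067°.

lat 63.649801°, lon -19.995303°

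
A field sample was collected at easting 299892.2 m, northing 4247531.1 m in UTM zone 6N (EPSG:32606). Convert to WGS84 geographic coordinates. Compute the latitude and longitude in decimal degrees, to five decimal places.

Zone 6N: λ₀ = -147°, k₀ = 0.9996, false easting 500000 m.
Meridian distance M = (N − FN)/k₀ = 4249230.8 m.
Inverse transverse Mercator on WGS84 gives φ = 38.35359986°, λ = -149.29010034°.

lat 38.35360°, lon -149.29010°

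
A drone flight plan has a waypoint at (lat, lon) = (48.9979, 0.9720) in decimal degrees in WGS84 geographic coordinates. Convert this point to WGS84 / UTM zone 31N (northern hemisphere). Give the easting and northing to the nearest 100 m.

Zone 31 central meridian λ₀ = 6×31 − 183 = 3°; Δλ = -2.0280°.
Transverse Mercator on WGS84 with k₀ = 0.9996 gives E = 351665.000 m, N = 5429203.906 m.

E 351700 m, N 5429200 m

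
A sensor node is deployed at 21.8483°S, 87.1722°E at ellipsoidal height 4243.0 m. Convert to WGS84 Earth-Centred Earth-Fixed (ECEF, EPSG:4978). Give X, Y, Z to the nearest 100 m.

WGS84: a = 6378137 m, e² = 0.006694380; N(φ) = a/√(1−e²sin²φ) = 6381095.784 m.
X = (N+h)·cosφ·cosλ = 292389.883 m; Y = (N+h)·cosφ·sinλ = 5919478.624 m; Z = (N(1−e²)+h)·sinφ = -2360409.129 m.

X 292400 m, Y 5919500 m, Z -2360400 m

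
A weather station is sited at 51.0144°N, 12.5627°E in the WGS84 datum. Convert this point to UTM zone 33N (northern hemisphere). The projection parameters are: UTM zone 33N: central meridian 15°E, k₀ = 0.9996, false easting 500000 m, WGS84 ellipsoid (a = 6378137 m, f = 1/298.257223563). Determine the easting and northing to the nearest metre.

E 329039 m, N 5654253 m

Zone 33 central meridian λ₀ = 6×33 − 183 = 15°; Δλ = -2.4373°.
Transverse Mercator on WGS84 with k₀ = 0.9996 gives E = 329039.288 m, N = 5654253.457 m.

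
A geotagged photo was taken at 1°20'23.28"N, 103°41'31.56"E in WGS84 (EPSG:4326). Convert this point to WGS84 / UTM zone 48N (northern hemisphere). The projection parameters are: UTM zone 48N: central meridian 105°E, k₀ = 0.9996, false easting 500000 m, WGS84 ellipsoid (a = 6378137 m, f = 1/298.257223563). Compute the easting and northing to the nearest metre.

Zone 48 central meridian λ₀ = 6×48 − 183 = 105°; Δλ = -1.3079°.
Transverse Mercator on WGS84 with k₀ = 0.9996 gives E = 354490.289 m, N = 148127.264 m.

E 354490 m, N 148127 m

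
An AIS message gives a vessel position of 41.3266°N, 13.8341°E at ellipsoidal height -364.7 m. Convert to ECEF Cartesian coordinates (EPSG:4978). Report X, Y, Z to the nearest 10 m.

X 4657310 m, Y 1146880 m, Z 4189490 m

WGS84: a = 6378137 m, e² = 0.006694380; N(φ) = a/√(1−e²sin²φ) = 6387466.861 m.
X = (N+h)·cosφ·cosλ = 4657308.639 m; Y = (N+h)·cosφ·sinλ = 1146884.209 m; Z = (N(1−e²)+h)·sinφ = 4189488.651 m.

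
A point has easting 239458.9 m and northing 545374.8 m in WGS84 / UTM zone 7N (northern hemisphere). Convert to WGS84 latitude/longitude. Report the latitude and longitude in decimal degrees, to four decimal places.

lat 4.9299°, lon -143.3494°

Zone 7N: λ₀ = -141°, k₀ = 0.9996, false easting 500000 m.
Meridian distance M = (N − FN)/k₀ = 545593.0 m.
Inverse transverse Mercator on WGS84 gives φ = 4.92989997°, λ = -143.34939974°.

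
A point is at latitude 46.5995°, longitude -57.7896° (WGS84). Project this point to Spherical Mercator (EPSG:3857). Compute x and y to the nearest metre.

x -6433109 m, y 5876946 m

Web Mercator is spherical with R = a = 6378137 m.
x = R·λ = 6378137 × -1.008618793 = -6433108.845 m.
y = R·ln tan(π/4 + φ/2) = 6378137 × 0.921420400 = 5876945.544 m.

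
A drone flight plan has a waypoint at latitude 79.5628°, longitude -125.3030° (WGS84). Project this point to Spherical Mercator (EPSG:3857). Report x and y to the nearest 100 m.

Web Mercator is spherical with R = a = 6378137 m.
x = R·λ = 6378137 × -2.186949913 = -13948666.155 m.
y = R·ln tan(π/4 + φ/2) = 6378137 × 2.393227138 = 15264330.557 m.

x -13948700 m, y 15264300 m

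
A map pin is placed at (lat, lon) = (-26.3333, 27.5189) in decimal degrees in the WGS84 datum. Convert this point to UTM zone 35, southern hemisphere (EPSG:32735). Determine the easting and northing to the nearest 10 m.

Zone 35 central meridian λ₀ = 6×35 − 183 = 27°; Δλ = +0.5189°.
Transverse Mercator on WGS84 with k₀ = 0.9996 gives E = 551783.317 m, N = 7087300.421 m.

E 551780 m, N 7087300 m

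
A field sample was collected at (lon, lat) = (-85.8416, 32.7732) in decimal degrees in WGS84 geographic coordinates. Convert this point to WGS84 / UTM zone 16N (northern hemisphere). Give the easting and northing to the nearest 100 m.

E 608500 m, N 3626700 m

Zone 16 central meridian λ₀ = 6×16 − 183 = -87°; Δλ = +1.1584°.
Transverse Mercator on WGS84 with k₀ = 0.9996 gives E = 608491.998 m, N = 3626738.062 m.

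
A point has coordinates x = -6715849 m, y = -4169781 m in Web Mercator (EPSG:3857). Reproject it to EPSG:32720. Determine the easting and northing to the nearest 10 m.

E 743590 m, N 6118880 m

Web Mercator inverse (R = 6378137 m) → φ = -35.04340297°, λ = -60.32949803°.
UTM 20S forward: E = 743589.264 m, N = 6118882.738 m.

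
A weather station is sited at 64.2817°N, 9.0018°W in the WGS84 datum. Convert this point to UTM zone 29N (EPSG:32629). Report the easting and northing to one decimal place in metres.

Zone 29 central meridian λ₀ = 6×29 − 183 = -9°; Δλ = -0.0018°.
Transverse Mercator on WGS84 with k₀ = 0.9996 gives E = 499912.846 m, N = 7128405.383 m.

E 499912.8 m, N 7128405.4 m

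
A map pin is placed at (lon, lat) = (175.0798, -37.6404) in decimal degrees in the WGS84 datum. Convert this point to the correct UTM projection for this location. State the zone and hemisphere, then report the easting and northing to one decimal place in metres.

Longitude 175.0798° lies in the 6° band [174°, 180°), giving zone 60; latitude is south of the equator, so 60S.
Zone 60 central meridian λ₀ = 6×60 − 183 = 177°; Δλ = -1.9202°.
Transverse Mercator on WGS84 with k₀ = 0.9996 gives E = 330583.540 m, N = 5832348.033 m.

Zone 60S: E 330583.5 m, N 5832348.0 m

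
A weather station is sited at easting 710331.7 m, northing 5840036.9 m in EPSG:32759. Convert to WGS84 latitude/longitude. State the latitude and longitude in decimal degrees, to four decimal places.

Zone 59S: λ₀ = 171°, k₀ = 0.9996, false easting 500000 m, false northing 10000000 m.
Meridian distance M = (N − FN)/k₀ = -4161627.8 m.
Inverse transverse Mercator on WGS84 gives φ = -37.56270029°, λ = 173.38140017°.

lat -37.5627°, lon 173.3814°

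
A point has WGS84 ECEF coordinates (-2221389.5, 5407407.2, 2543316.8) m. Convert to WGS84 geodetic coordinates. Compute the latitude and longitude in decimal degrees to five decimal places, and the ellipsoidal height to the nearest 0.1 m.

λ = atan2(Y, X) = 112.33309982°; p = √(X²+Y²) = 5845906.6 m.
Bowring's method on WGS84 (a = 6378137 m, b = 6356752.314 m) gives φ = 23.65300023°, h = 473.757 m.

lat 23.65300°, lon 112.33310°, h 473.8 m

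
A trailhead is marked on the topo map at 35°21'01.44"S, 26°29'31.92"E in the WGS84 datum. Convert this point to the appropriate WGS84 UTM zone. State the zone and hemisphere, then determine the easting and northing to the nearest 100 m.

Zone 35S: E 453900 m, N 6088000 m

Longitude 26.4922° lies in the 6° band [24°, 30°), giving zone 35; latitude is south of the equator, so 35S.
Zone 35 central meridian λ₀ = 6×35 − 183 = 27°; Δλ = -0.5078°.
Transverse Mercator on WGS84 with k₀ = 0.9996 gives E = 453860.610 m, N = 6087979.484 m.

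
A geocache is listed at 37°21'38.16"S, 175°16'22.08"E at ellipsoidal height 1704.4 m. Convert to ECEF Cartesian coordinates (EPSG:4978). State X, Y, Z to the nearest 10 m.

X -5059890 m, Y 418420 m, Z -3850310 m

WGS84: a = 6378137 m, e² = 0.006694380; N(φ) = a/√(1−e²sin²φ) = 6386013.102 m.
X = (N+h)·cosφ·cosλ = -5059892.320 m; Y = (N+h)·cosφ·sinλ = 418417.285 m; Z = (N(1−e²)+h)·sinφ = -3850312.639 m.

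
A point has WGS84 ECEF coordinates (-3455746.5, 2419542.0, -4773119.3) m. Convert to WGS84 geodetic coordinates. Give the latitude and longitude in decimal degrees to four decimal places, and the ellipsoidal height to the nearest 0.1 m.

λ = atan2(Y, X) = 145.00220007°; p = √(X²+Y²) = 4218574.1 m.
Bowring's method on WGS84 (a = 6378137 m, b = 6356752.314 m) gives φ = -48.71990046°, h = 4063.295 m.

lat -48.7199°, lon 145.0022°, h 4063.3 m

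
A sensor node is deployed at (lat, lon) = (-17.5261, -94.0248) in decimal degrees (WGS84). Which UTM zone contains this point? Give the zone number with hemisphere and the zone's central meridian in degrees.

Zone 15S, central meridian -93°

UTM zone = ⌊(λ + 180)/6⌋ + 1; -94.0248° ∈ [-96°, -90°) → zone 15.
Hemisphere: S (φ < 0).
Central meridian λ₀ = 6×15 − 183 = -93°.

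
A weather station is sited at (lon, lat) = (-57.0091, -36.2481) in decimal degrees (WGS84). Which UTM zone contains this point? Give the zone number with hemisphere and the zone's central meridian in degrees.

Zone 21S, central meridian -57°

UTM zone = ⌊(λ + 180)/6⌋ + 1; -57.0091° ∈ [-60°, -54°) → zone 21.
Hemisphere: S (φ < 0).
Central meridian λ₀ = 6×21 − 183 = -57°.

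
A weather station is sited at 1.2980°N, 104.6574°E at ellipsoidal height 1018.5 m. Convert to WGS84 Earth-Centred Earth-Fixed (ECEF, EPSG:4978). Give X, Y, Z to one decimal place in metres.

X -1613761.8 m, Y 6169980.2 m, Z 143536.5 m

WGS84: a = 6378137 m, e² = 0.006694380; N(φ) = a/√(1−e²sin²φ) = 6378147.955 m.
X = (N+h)·cosφ·cosλ = -1613761.797 m; Y = (N+h)·cosφ·sinλ = 6169980.244 m; Z = (N(1−e²)+h)·sinφ = 143536.452 m.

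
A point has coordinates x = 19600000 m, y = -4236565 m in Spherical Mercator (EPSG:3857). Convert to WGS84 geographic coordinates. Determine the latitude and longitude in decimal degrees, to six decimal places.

lat -35.533097°, lon 176.069796°

R = 6378137 m. λ = x/R = 176.06979569°.
φ = 2·arctan(exp(y/R)) − 90° = 2·arctan(0.51467) − 90° = -35.53309721°.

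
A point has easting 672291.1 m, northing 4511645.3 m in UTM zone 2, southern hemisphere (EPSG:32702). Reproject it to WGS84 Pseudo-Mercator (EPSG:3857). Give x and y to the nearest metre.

Unproject from UTM 2S (λ₀ = -171°) → φ = -49.52329996°, λ = -168.61930027°.
Web Mercator (R = 6378137 m): x = -18770614.644 m, y = -6364125.452 m.

x -18770615 m, y -6364125 m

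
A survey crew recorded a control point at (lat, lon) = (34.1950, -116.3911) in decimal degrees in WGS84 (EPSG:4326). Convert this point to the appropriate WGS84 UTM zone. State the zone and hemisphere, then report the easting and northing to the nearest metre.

Zone 11N: E 556102 m, N 3783945 m

Longitude -116.3911° lies in the 6° band [-120°, -114°), giving zone 11; latitude is north of the equator, so 11N.
Zone 11 central meridian λ₀ = 6×11 − 183 = -117°; Δλ = +0.6089°.
Transverse Mercator on WGS84 with k₀ = 0.9996 gives E = 556102.173 m, N = 3783945.078 m.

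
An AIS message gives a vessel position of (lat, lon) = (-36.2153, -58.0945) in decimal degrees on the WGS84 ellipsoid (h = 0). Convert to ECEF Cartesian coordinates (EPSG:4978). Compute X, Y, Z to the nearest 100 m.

X 2722900 m, Y -4373600 m, Z -3747500 m

WGS84: a = 6378137 m, e² = 0.006694380; N(φ) = a/√(1−e²sin²φ) = 6385602.316 m.
X = (N+h)·cosφ·cosλ = 2722892.064 m; Y = (N+h)·cosφ·sinλ = -4373573.168 m; Z = (N(1−e²)+h)·sinφ = -3747492.585 m.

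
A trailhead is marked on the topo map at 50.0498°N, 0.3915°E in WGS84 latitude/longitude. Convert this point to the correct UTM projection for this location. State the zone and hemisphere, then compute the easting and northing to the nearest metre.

Longitude 0.3915° lies in the 6° band [0°, 6°), giving zone 31; latitude is north of the equator, so 31N.
Zone 31 central meridian λ₀ = 6×31 − 183 = 3°; Δλ = -2.6085°.
Transverse Mercator on WGS84 with k₀ = 0.9996 gives E = 313260.872 m, N = 5547427.447 m.

Zone 31N: E 313261 m, N 5547427 m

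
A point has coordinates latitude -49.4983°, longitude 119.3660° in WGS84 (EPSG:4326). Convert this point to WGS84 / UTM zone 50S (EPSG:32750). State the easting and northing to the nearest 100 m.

E 671300 m, N 4514500 m

Zone 50 central meridian λ₀ = 6×50 − 183 = 117°; Δλ = +2.3660°.
Transverse Mercator on WGS84 with k₀ = 0.9996 gives E = 671314.703 m, N = 4514457.840 m.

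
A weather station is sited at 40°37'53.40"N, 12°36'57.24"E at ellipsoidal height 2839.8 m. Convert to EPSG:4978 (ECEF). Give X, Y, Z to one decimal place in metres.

X 4732408.7 m, Y 1059197.7 m, Z 4133302.1 m

WGS84: a = 6378137 m, e² = 0.006694380; N(φ) = a/√(1−e²sin²φ) = 6387209.303 m.
X = (N+h)·cosφ·cosλ = 4732408.690 m; Y = (N+h)·cosφ·sinλ = 1059197.651 m; Z = (N(1−e²)+h)·sinφ = 4133302.068 m.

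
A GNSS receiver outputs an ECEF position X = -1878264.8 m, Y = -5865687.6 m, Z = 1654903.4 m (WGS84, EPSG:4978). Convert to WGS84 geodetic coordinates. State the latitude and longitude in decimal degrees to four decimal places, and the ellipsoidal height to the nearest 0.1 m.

lat 15.1365°, lon -107.7557°, h 838.6 m

λ = atan2(Y, X) = -107.75570037°; p = √(X²+Y²) = 6159072.1 m.
Bowring's method on WGS84 (a = 6378137 m, b = 6356752.314 m) gives φ = 15.13649958°, h = 838.623 m.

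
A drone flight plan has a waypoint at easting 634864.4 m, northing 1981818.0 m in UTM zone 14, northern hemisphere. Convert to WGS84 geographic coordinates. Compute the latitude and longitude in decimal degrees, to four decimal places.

Zone 14N: λ₀ = -99°, k₀ = 0.9996, false easting 500000 m.
Meridian distance M = (N − FN)/k₀ = 1982611.0 m.
Inverse transverse Mercator on WGS84 gives φ = 17.92020030°, λ = -97.72670033°.

lat 17.9202°, lon -97.7267°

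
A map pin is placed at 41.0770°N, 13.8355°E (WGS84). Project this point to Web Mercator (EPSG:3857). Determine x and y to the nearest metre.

x 1540161 m, y 5023706 m

Web Mercator is spherical with R = a = 6378137 m.
x = R·λ = 6378137 × 0.241475029 = 1540160.815 m.
y = R·ln tan(π/4 + φ/2) = 6378137 × 0.787644698 = 5023705.789 m.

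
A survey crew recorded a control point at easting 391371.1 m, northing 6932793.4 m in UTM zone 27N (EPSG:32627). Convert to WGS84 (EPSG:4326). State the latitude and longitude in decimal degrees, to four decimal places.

Zone 27N: λ₀ = -21°, k₀ = 0.9996, false easting 500000 m.
Meridian distance M = (N − FN)/k₀ = 6935567.6 m.
Inverse transverse Mercator on WGS84 gives φ = 62.51020030°, λ = -23.10960049°.

lat 62.5102°, lon -23.1096°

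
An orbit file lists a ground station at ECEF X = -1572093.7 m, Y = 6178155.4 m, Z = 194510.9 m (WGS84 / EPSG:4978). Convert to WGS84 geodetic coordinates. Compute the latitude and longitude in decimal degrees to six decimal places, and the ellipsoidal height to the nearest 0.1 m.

λ = atan2(Y, X) = 104.27649981°; p = √(X²+Y²) = 6375035.9 m.
Bowring's method on WGS84 (a = 6378137 m, b = 6356752.314 m) gives φ = 1.75939991°, h = -114.405 m.

lat 1.759400°, lon 104.276500°, h -114.4 m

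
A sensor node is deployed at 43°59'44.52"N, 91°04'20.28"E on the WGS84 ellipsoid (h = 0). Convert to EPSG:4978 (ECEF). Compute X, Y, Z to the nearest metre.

X -86006 m, Y 4595003 m, Z 4407748 m

WGS84: a = 6378137 m, e² = 0.006694380; N(φ) = a/√(1−e²sin²φ) = 6388462.304 m.
X = (N+h)·cosφ·cosλ = -86006.291 m; Y = (N+h)·cosφ·sinλ = 4595003.404 m; Z = (N(1−e²)+h)·sinφ = 4407747.912 m.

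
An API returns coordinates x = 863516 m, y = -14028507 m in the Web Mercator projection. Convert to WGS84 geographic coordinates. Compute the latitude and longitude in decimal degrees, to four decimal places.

R = 6378137 m. λ = x/R = 7.75709621°.
φ = 2·arctan(exp(y/R)) − 90° = 2·arctan(0.11086) − 90° = -77.34779903°.

lat -77.3478°, lon 7.7571°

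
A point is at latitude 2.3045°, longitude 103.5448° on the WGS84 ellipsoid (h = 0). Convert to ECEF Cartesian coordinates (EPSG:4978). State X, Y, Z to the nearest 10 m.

X -1492600 m, Y 6195760 m, Z 254750 m

WGS84: a = 6378137 m, e² = 0.006694380; N(φ) = a/√(1−e²sin²φ) = 6378171.518 m.
X = (N+h)·cosφ·cosλ = -1492595.332 m; Y = (N+h)·cosφ·sinλ = 6195761.072 m; Z = (N(1−e²)+h)·sinφ = 254751.098 m.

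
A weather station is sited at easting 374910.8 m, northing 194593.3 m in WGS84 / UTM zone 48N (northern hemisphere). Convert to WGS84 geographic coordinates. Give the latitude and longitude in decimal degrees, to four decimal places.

lat 1.7602°, lon 103.8754°

Zone 48N: λ₀ = 105°, k₀ = 0.9996, false easting 500000 m.
Meridian distance M = (N − FN)/k₀ = 194671.2 m.
Inverse transverse Mercator on WGS84 gives φ = 1.76019988°, λ = 103.87540037°.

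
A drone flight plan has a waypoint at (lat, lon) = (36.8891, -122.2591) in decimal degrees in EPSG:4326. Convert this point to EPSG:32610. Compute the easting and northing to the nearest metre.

Zone 10 central meridian λ₀ = 6×10 − 183 = -123°; Δλ = +0.7409°.
Transverse Mercator on WGS84 with k₀ = 0.9996 gives E = 566018.503 m, N = 4082826.219 m.

E 566019 m, N 4082826 m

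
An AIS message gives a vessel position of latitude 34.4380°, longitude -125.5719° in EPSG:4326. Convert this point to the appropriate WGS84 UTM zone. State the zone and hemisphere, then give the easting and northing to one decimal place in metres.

Longitude -125.5719° lies in the 6° band [-126°, -120°), giving zone 10; latitude is north of the equator, so 10N.
Zone 10 central meridian λ₀ = 6×10 − 183 = -123°; Δλ = -2.5719°.
Transverse Mercator on WGS84 with k₀ = 0.9996 gives E = 263687.744 m, N = 3813722.862 m.

Zone 10N: E 263687.7 m, N 3813722.9 m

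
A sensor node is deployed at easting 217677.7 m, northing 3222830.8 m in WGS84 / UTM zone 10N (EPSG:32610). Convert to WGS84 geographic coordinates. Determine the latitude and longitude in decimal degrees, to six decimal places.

lat 29.102600°, lon -125.900800°

Zone 10N: λ₀ = -123°, k₀ = 0.9996, false easting 500000 m.
Meridian distance M = (N − FN)/k₀ = 3224120.4 m.
Inverse transverse Mercator on WGS84 gives φ = 29.10259985°, λ = -125.90080037°.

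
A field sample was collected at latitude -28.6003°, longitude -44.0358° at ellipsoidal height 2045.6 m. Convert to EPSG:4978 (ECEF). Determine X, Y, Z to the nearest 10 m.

WGS84: a = 6378137 m, e² = 0.006694380; N(φ) = a/√(1−e²sin²φ) = 6383034.728 m.
X = (N+h)·cosφ·cosλ = 4030167.512 m; Y = (N+h)·cosφ·sinλ = -3896756.950 m; Z = (N(1−e²)+h)·sinφ = -3036060.398 m.

X 4030170 m, Y -3896760 m, Z -3036060 m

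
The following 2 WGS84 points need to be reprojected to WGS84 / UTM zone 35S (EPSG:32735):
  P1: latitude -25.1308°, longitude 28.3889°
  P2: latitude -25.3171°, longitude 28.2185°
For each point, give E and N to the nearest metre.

P1: E 640014 m, N 7219848 m; P2: E 622647 m, N 7199382 m

UTM zone 35S: λ₀ = 27°, k₀ = 0.9996.
P1 (-25.1308°, 28.3889°) → (640013.584, 7219848.029) m.
P2 (-25.3171°, 28.2185°) → (622646.931, 7199381.721) m.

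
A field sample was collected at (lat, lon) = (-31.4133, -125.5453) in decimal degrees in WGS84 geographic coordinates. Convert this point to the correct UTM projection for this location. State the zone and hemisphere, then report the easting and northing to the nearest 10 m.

Longitude -125.5453° lies in the 6° band [-126°, -120°), giving zone 10; latitude is south of the equator, so 10S.
Zone 10 central meridian λ₀ = 6×10 − 183 = -123°; Δλ = -2.5453°.
Transverse Mercator on WGS84 with k₀ = 0.9996 gives E = 258027.928 m, N = 6521790.112 m.

Zone 10S: E 258030 m, N 6521790 m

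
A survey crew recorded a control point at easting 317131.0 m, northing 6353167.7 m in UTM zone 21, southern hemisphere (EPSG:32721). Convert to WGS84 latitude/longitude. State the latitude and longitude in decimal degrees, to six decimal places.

lat -32.944500°, lon -58.956200°

Zone 21S: λ₀ = -57°, k₀ = 0.9996, false easting 500000 m, false northing 10000000 m.
Meridian distance M = (N − FN)/k₀ = -3648291.6 m.
Inverse transverse Mercator on WGS84 gives φ = -32.94449966°, λ = -58.95619992°.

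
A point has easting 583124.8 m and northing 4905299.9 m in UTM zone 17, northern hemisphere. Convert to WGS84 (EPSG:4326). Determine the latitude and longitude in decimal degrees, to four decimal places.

lat 44.2962°, lon -79.9580°

Zone 17N: λ₀ = -81°, k₀ = 0.9996, false easting 500000 m.
Meridian distance M = (N − FN)/k₀ = 4907262.8 m.
Inverse transverse Mercator on WGS84 gives φ = 44.29620016°, λ = -79.95800011°.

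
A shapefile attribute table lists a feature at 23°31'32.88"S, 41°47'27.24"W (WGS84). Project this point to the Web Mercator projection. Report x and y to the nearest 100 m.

x -4652100 m, y -2695700 m

Web Mercator is spherical with R = a = 6378137 m.
x = R·λ = 6378137 × -0.729388802 = -4652141.708 m.
y = R·ln tan(π/4 + φ/2) = 6378137 × -0.422651680 = -2695730.320 m.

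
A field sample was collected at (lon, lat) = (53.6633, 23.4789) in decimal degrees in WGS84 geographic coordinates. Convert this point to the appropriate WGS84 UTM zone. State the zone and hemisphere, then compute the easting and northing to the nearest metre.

Longitude 53.6633° lies in the 6° band [48°, 54°), giving zone 39; latitude is north of the equator, so 39N.
Zone 39 central meridian λ₀ = 6×39 − 183 = 51°; Δλ = +2.6633°.
Transverse Mercator on WGS84 with k₀ = 0.9996 gives E = 772034.011 m, N = 2599055.665 m.

Zone 39N: E 772034 m, N 2599056 m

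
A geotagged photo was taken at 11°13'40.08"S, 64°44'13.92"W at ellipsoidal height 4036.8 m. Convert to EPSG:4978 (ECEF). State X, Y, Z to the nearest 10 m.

X 2671930 m, Y -5662030 m, Z -1234520 m

WGS84: a = 6378137 m, e² = 0.006694380; N(φ) = a/√(1−e²sin²φ) = 6378946.533 m.
X = (N+h)·cosφ·cosλ = 2671934.273 m; Y = (N+h)·cosφ·sinλ = -5662032.389 m; Z = (N(1−e²)+h)·sinφ = -1234517.800 m.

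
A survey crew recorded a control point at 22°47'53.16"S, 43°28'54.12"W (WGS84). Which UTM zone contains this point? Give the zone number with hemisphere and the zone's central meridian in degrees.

UTM zone = ⌊(λ + 180)/6⌋ + 1; -43.4817° ∈ [-48°, -42°) → zone 23.
Hemisphere: S (φ < 0).
Central meridian λ₀ = 6×23 − 183 = -45°.

Zone 23S, central meridian -45°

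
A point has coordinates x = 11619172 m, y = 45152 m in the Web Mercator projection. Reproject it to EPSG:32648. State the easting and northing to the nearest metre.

E 430654 m, N 44834 m

Web Mercator inverse (R = 6378137 m) → φ = 0.40560393°, λ = 104.37679796°.
UTM 48N forward: E = 430653.566 m, N = 44834.098 m.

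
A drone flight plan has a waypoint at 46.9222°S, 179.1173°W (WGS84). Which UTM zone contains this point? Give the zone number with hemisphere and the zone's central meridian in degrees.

UTM zone = ⌊(λ + 180)/6⌋ + 1; -179.1173° ∈ [-180°, -174°) → zone 1.
Hemisphere: S (φ < 0).
Central meridian λ₀ = 6×1 − 183 = -177°.

Zone 1S, central meridian -177°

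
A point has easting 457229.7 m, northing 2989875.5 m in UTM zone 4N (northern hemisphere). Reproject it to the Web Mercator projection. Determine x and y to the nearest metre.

x -17747800 m, y 3127270 m

Unproject from UTM 4N (λ₀ = -159°) → φ = 27.03040025°, λ = -159.43119982°.
Web Mercator (R = 6378137 m): x = -17747799.981 m, y = 3127270.372 m.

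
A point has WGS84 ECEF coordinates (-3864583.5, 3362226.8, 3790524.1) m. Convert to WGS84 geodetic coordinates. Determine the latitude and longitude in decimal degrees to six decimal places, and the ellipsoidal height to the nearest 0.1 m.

lat 36.684900°, lon 138.976401°, h 1867.1 m

λ = atan2(Y, X) = 138.97640056°; p = √(X²+Y²) = 5122457.9 m.
Bowring's method on WGS84 (a = 6378137 m, b = 6356752.314 m) gives φ = 36.68490003°, h = 1867.130 m.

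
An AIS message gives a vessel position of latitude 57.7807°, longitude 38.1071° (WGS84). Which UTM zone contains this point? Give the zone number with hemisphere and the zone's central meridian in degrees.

Zone 37N, central meridian 39°

UTM zone = ⌊(λ + 180)/6⌋ + 1; 38.1071° ∈ [36°, 42°) → zone 37.
Hemisphere: N (φ ≥ 0).
Central meridian λ₀ = 6×37 − 183 = 39°.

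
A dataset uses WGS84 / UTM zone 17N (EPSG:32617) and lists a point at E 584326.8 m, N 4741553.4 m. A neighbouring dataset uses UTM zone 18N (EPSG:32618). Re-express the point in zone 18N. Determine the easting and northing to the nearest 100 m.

E 93800 m, N 4753000 m

UTM 17N → geographic: φ = 42.82189965°, λ = -79.96840021°.
UTM 18N (λ₀ = -75°) forward: E = 93827.108 m, N = 4753023.386 m.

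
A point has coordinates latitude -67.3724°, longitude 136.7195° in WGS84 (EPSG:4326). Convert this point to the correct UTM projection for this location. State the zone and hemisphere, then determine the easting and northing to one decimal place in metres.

Zone 53S: E 573818.1 m, N 2526082.3 m

Longitude 136.7195° lies in the 6° band [132°, 138°), giving zone 53; latitude is south of the equator, so 53S.
Zone 53 central meridian λ₀ = 6×53 − 183 = 135°; Δλ = +1.7195°.
Transverse Mercator on WGS84 with k₀ = 0.9996 gives E = 573818.144 m, N = 2526082.296 m.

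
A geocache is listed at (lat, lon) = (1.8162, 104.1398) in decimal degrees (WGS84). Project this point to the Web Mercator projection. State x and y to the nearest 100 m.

Web Mercator is spherical with R = a = 6378137 m.
x = R·λ = 6378137 × 1.817582392 = 11592789.507 m.
y = R·ln tan(π/4 + φ/2) = 6378137 × 0.031703980 = 202212.326 m.

x 11592800 m, y 202200 m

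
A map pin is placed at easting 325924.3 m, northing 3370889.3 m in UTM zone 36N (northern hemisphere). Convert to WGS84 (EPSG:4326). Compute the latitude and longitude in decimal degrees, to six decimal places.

Zone 36N: λ₀ = 33°, k₀ = 0.9996, false easting 500000 m.
Meridian distance M = (N − FN)/k₀ = 3372238.2 m.
Inverse transverse Mercator on WGS84 gives φ = 30.45759959°, λ = 31.18689977°.

lat 30.457600°, lon 31.186900°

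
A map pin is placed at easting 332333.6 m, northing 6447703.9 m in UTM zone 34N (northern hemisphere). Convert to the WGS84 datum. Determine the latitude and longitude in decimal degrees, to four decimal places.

Zone 34N: λ₀ = 21°, k₀ = 0.9996, false easting 500000 m.
Meridian distance M = (N − FN)/k₀ = 6450284.0 m.
Inverse transverse Mercator on WGS84 gives φ = 58.13880036°, λ = 18.15190077°.

lat 58.1388°, lon 18.1519°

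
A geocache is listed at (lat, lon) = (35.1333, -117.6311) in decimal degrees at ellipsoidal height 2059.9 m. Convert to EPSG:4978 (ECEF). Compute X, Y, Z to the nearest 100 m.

WGS84: a = 6378137 m, e² = 0.006694380; N(φ) = a/√(1−e²sin²φ) = 6385219.043 m.
X = (N+h)·cosφ·cosλ = -2422592.479 m; Y = (N+h)·cosφ·sinλ = -4627872.028 m; Z = (N(1−e²)+h)·sinφ = 3651156.528 m.

X -2422600 m, Y -4627900 m, Z 3651200 m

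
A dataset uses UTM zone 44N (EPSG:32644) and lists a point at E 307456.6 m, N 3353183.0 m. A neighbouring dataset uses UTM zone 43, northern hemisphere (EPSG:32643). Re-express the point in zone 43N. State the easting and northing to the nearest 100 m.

UTM 44N → geographic: φ = 30.29510002°, λ = 78.99790026°.
UTM 43N (λ₀ = 75°) forward: E = 884596.603 m, N = 3358261.196 m.

E 884600 m, N 3358300 m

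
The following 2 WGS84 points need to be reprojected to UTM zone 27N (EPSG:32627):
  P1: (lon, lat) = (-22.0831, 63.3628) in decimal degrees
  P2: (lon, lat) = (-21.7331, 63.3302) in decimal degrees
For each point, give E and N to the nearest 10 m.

P1: E 445820 m, N 7026470 m; P2: E 463290 m, N 7022590 m

UTM zone 27N: λ₀ = -21°, k₀ = 0.9996.
P1 (63.3628°, -22.0831°) → (445822.099, 7026470.120) m.
P2 (63.3302°, -21.7331°) → (463287.254, 7022589.882) m.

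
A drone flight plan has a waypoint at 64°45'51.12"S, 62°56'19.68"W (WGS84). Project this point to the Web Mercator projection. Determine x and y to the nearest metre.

Web Mercator is spherical with R = a = 6378137 m.
x = R·λ = 6378137 × -1.098489287 = -7006315.167 m.
y = R·ln tan(π/4 + φ/2) = 6378137 × -1.496758861 = -9546533.073 m.

x -7006315 m, y -9546533 m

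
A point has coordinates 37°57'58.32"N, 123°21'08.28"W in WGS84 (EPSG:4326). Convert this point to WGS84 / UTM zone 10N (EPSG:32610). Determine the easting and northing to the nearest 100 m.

Zone 10 central meridian λ₀ = 6×10 − 183 = -123°; Δλ = -0.3523°.
Transverse Mercator on WGS84 with k₀ = 0.9996 gives E = 469054.762 m, N = 4202123.379 m.

E 469100 m, N 4202100 m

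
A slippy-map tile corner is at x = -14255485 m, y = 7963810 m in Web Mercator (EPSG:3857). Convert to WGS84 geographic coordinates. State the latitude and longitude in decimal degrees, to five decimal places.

lat 57.98330°, lon -128.05920°

R = 6378137 m. λ = x/R = -128.05920058°.
φ = 2·arctan(exp(y/R)) − 90° = 2·arctan(3.48550) − 90° = 57.98329903°.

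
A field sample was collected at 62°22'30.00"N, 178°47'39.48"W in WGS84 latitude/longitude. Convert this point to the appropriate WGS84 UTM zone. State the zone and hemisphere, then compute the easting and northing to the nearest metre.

Longitude -178.7943° lies in the 6° band [-180°, -174°), giving zone 1; latitude is north of the equator, so 1N.
Zone 1 central meridian λ₀ = 6×1 − 183 = -177°; Δλ = -1.7943°.
Transverse Mercator on WGS84 with k₀ = 0.9996 gives E = 407185.236 m, N = 6917244.451 m.

Zone 1N: E 407185 m, N 6917244 m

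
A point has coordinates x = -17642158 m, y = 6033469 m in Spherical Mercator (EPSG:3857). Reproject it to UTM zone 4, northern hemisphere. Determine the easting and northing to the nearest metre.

E 538955 m, N 5267194 m

Web Mercator inverse (R = 6378137 m) → φ = 47.55699804°, λ = -158.48220176°.
UTM 4N forward: E = 538954.888 m, N = 5267194.203 m.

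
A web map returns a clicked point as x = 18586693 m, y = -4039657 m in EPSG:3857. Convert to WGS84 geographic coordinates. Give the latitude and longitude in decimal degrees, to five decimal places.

R = 6378137 m. λ = x/R = 166.96710403°.
φ = 2·arctan(exp(y/R)) − 90° = 2·arctan(0.53081) − 90° = -34.08080254°.

lat -34.08080°, lon 166.96710°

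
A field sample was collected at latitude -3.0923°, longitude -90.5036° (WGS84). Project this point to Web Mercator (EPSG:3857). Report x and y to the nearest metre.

Web Mercator is spherical with R = a = 6378137 m.
x = R·λ = 6378137 × -1.579585805 = -10074814.667 m.
y = R·ln tan(π/4 + φ/2) = 6378137 × -0.053997037 = -344400.4998 m.

x -10074815 m, y -344400 m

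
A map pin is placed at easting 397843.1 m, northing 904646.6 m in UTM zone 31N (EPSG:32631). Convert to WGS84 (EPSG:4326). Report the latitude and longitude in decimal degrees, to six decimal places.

Zone 31N: λ₀ = 3°, k₀ = 0.9996, false easting 500000 m.
Meridian distance M = (N − FN)/k₀ = 905008.6 m.
Inverse transverse Mercator on WGS84 gives φ = 8.18300036°, λ = 2.07260039°.

lat 8.183000°, lon 2.072600°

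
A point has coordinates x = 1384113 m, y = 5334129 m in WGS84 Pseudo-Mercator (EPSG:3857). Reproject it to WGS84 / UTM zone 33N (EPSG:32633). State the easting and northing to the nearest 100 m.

Web Mercator inverse (R = 6378137 m) → φ = 43.14539698°, λ = 12.43369863°.
UTM 33N forward: E = 291314.270 m, N = 4780158.223 m.

E 291300 m, N 4780200 m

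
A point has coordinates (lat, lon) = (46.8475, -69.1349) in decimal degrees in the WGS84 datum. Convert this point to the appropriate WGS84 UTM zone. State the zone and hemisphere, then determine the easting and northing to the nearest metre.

Longitude -69.1349° lies in the 6° band [-72°, -66°), giving zone 19; latitude is north of the equator, so 19N.
Zone 19 central meridian λ₀ = 6×19 − 183 = -69°; Δλ = -0.1349°.
Transverse Mercator on WGS84 with k₀ = 0.9996 gives E = 489715.006 m, N = 5188226.398 m.

Zone 19N: E 489715 m, N 5188226 m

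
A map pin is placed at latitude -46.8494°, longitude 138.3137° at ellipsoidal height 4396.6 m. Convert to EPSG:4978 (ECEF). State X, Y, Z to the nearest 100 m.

X -3265700 m, Y 2908200 m, Z -4633500 m

WGS84: a = 6378137 m, e² = 0.006694380; N(φ) = a/√(1−e²sin²φ) = 6389530.496 m.
X = (N+h)·cosφ·cosλ = -3265687.510 m; Y = (N+h)·cosφ·sinλ = 2908221.012 m; Z = (N(1−e²)+h)·sinφ = -4633538.197 m.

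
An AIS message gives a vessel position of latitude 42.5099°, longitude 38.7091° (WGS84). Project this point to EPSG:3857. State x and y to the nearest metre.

Web Mercator is spherical with R = a = 6378137 m.
x = R·λ = 6378137 × 0.675601245 = 4309077.301 m.
y = R·ln tan(π/4 + φ/2) = 6378137 × 0.821190996 = 5237668.676 m.

x 4309077 m, y 5237669 m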